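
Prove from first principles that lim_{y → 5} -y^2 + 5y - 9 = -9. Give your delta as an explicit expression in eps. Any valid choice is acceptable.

Let eps > 0. We want delta > 0 such that 0 < |y − 5| < delta implies |(-y^2 + 5y - 9) + 9| < eps.
(-y^2 + 5y - 9) + 9 = -y^2 + 5y = (y − 5)(-y).
So |(-y^2 + 5y - 9) + 9| = |y − 5|·|-y|.
Assume first that |y − 5| < 1, so |y| < 6. Then |-y| ≤ 6 = 6.
Hence |(-y^2 + 5y - 9) + 9| ≤ 6|y − 5| < eps provided |y − 5| < eps/6.
Choosing delta = min(1, eps/6) ensures both conditions, hence |(-y^2 + 5y - 9) + 9| < eps.

delta = min(1, eps/6)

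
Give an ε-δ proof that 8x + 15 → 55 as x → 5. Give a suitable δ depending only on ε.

Fix ε > 0. We need δ > 0 so that 0 < |x − 5| < δ implies |(8x + 15) − 55| < ε.
|(8x + 15) − 55| = |8x - 40| = 8|x − 5|.
So 8|x − 5| < ε exactly when |x − 5| < ε/8.
Take δ = ε/8. If 0 < |x − 5| < δ then |(8x + 15) − 55| = 8|x − 5| < 8·(ε/8) = ε.

δ = ε/8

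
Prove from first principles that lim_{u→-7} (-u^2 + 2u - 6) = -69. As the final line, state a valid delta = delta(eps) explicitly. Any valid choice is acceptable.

Suppose eps > 0. We want delta > 0 such that 0 < |u + 7| < delta implies |(-u^2 + 2u - 6) + 69| < eps.
(-u^2 + 2u - 6) + 69 = -u^2 + 2u + 63 = (u + 7)(-u + 9).
So |(-u^2 + 2u - 6) + 69| = |u + 7|·|-u + 9|.
Require delta ≤ 1. Then |u + 7| < 1 gives |u| < 8, and by the triangle inequality |-u + 9| ≤ 8 + 9 = 17.
Hence |(-u^2 + 2u - 6) + 69| ≤ 17|u + 7| < eps provided |u + 7| < eps/17.
Take delta = min(1, eps/17). Then 0 < |u + 7| < delta gives both |u + 7| < 1 and |u + 7| < eps/17, so |(-u^2 + 2u - 6) + 69| < eps.

delta = min(1, eps/17)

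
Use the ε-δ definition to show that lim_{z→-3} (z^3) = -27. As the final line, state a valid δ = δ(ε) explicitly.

Let ε > 0. We seek δ > 0 with 0 < |z + 3| < δ ⇒ |z^3 + 27| < ε.
Factor: z^3 + 27 = (z + 3)(z^2 - 3z + 9), so |z^3 + 27| = |z + 3|·|z^2 - 3z + 9|.
Impose δ ≤ 1 so that |z| < 4; then |z^2 - 3z + 9| ≤ 37.
Hence |z^3 + 27| ≤ 37|z + 3|, which is < ε once |z + 3| < ε/37.
Take δ = min(1, ε/37). If 0 < |z + 3| < δ then both bounds hold and |z^3 + 27| ≤ 37|z + 3| < 37·(ε/37) = ε.

δ = min(1, ε/37)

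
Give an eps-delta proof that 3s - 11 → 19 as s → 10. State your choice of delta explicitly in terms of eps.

Fix eps > 0. We need delta > 0 so that 0 < |s − 10| < delta implies |(3s - 11) − 19| < eps.
|(3s - 11) − 19| = |3s - 30| = 3|s − 10|.
So 3|s − 10| < eps exactly when |s − 10| < eps/3.
Choosing delta = eps/3 gives |(3s - 11) − 19| = 3|s − 10| < eps whenever |s − 10| < delta.

delta = eps/3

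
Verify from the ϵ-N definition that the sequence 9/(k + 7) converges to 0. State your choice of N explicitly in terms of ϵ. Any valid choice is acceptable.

Fix ϵ > 0. For k ≥ 1, |9/(k + 7) − 0| = 9/(k + 7) ≤ 9/k.
We need 9/k < ϵ, i.e. k > 9/ϵ.
Take N = 9/ϵ. If k > N then |9/(k + 7)| ≤ 9/k < ϵ.

N = 9/ϵ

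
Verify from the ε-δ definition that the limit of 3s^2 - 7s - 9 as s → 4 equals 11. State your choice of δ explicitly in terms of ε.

δ = min(1, ε/20)

Let ε > 0. We want δ > 0 such that 0 < |s − 4| < δ implies |(3s^2 - 7s - 9) − 11| < ε.
(3s^2 - 7s - 9) − 11 = 3s^2 - 7s - 20 = (s − 4)(3s + 5).
So |(3s^2 - 7s - 9) − 11| = |s − 4|·|3s + 5|.
Assume first that |s − 4| < 1, so |s| < 5. Then |3s + 5| ≤ 3·5 + 5 = 20.
Hence |(3s^2 - 7s - 9) − 11| ≤ 20|s − 4| < ε provided |s − 4| < ε/20.
Take δ = min(1, ε/20). Then 0 < |s − 4| < δ gives both |s − 4| < 1 and |s − 4| < ε/20, so |(3s^2 - 7s - 9) − 11| < ε.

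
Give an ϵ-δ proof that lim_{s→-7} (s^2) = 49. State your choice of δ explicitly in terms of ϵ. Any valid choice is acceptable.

δ = min(2, ϵ/16)

Suppose ϵ > 0. We seek δ > 0 with 0 < |s + 7| < δ ⇒ |s^2 − 49| < ϵ.
Factor: s^2 − 49 = (s + 7)(s - 7), so |s^2 − 49| = |s + 7|·|s - 7|.
Impose δ ≤ 2 so that |s| < 9; then |s - 7| ≤ 16.
Hence |s^2 − 49| ≤ 16|s + 7|, which is < ϵ once |s + 7| < ϵ/16.
Take δ = min(2, ϵ/16). If 0 < |s + 7| < δ then both bounds hold and |s^2 − 49| ≤ 16|s + 7| < 16·(ϵ/16) = ϵ.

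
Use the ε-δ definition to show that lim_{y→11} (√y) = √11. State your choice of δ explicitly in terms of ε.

Let ε > 0. We want δ > 0 such that 0 < |y − 11| < δ implies |√y − √11| < ε.
Rationalise: √y − √11 = (y − 11)/(√y + √11), so |√y − √11| = |y − 11|/(√y + √11).
Restrict δ ≤ 11 so that |y − 11| < 11 forces y > 0, and then √y + √11 > √11.
Hence |√y − √11| < |y − 11|/√11, which is < ε once |y − 11| < √11·ε.
Take δ = min(11, √11·ε). If 0 < |y − 11| < δ then y > 0 and |√y − √11| < |y − 11|/√11 < ε.

δ = min(11, √11·ε)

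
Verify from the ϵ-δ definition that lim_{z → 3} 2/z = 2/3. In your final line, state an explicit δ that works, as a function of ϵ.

δ = min(3/2, (9/4)ϵ)

Suppose ϵ > 0. We seek δ > 0 such that 0 < |z − 3| < δ implies |2/z − (2/3)| < ϵ.
|2/z − (2/3)| = 2·|3 − z|/(3·|z|) = 2|z − 3|/(3|z|).
Require δ ≤ 3/2 so that |z| > 3 − 3/2 = 3/2, hence 3|z| > 9/2.
Then |2/z − (2/3)| < 2|z − 3|/(9/2), which is < ϵ when |z − 3| < (9/4)ϵ.
Take δ = min(3/2, (9/4)ϵ). Then 0 < |z − 3| < δ gives both |z − 3| < 3/2 and |z − 3| < (9/4)ϵ, so |2/z − (2/3)| < ϵ.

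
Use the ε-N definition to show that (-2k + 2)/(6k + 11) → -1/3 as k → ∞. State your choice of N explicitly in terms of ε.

N = (17/18)/ε

Let ε > 0. For k ≥ 1, |(-2k + 2)/(6k + 11) + 1/3| = |34|/(6(6k + 11)) = 34/(6(6k + 11)).
Since 6k + 11 ≥ 6k for k ≥ 1, this is ≤ 34/(6·6k) = (17/18)/k.
So |(-2k + 2)/(6k + 11) + 1/3| < ε whenever k > (17/18)/ε.
Take N = (17/18)/ε. If k > N then |(-2k + 2)/(6k + 11) + 1/3| ≤ (17/18)/k < ε.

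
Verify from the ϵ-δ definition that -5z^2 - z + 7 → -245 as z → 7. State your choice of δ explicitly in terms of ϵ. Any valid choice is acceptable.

Let ϵ > 0. We want δ > 0 such that 0 < |z − 7| < δ implies |(-5z^2 - z + 7) + 245| < ϵ.
(-5z^2 - z + 7) + 245 = -5z^2 - z + 252 = (z − 7)(-5z - 36).
So |(-5z^2 - z + 7) + 245| = |z − 7|·|-5z - 36|.
Require δ ≤ 1. Then |z − 7| < 1 gives |z| < 8, and by the triangle inequality |-5z - 36| ≤ 5·8 + 36 = 76.
Hence |(-5z^2 - z + 7) + 245| ≤ 76|z − 7| < ϵ provided |z − 7| < ϵ/76.
Choosing δ = min(1, ϵ/76) ensures both conditions, hence |(-5z^2 - z + 7) + 245| < ϵ.

δ = min(1, ϵ/76)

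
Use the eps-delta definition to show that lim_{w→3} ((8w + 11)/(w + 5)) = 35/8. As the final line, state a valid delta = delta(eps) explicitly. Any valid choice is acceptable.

delta = min(4, (32/29)eps)

Suppose eps > 0. We want delta > 0 with 0 < |w − 3| < delta ⇒ |(8w + 11)/(w + 5) − (35/8)| < eps.
Combining over a common denominator, (8w + 11)/(w + 5) − (35/8) = [(8w + 11)·8 − 35·(w + 5)] / [8·(w + 5)] = 29(w − 3) / (8(w + 5)).
So |(8w + 11)/(w + 5) − (35/8)| = 29|w − 3| / (8·|w + 5|).
Require delta ≤ 4, so |w + 5| ≥ |8| − |w − 3| > 8 − 4 = 4.
Hence |(8w + 11)/(w + 5) − (35/8)| < 29|w − 3|/(8·4) = (29/32)|w − 3|, which is < eps once |w − 3| < (32/29)eps.
Take delta = min(4, (32/29)eps). Then 0 < |w − 3| < delta forces both bounds, so |(8w + 11)/(w + 5) − (35/8)| < eps.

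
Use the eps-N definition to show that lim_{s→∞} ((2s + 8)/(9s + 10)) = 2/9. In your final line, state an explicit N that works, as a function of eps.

N = (52/81)/eps

Fix eps > 0. We seek N > 0 such that s > N implies |(2s + 8)/(9s + 10) − (2/9)| < eps.
(2s + 8)/(9s + 10) − (2/9) = (9(2s + 8) − 2(9s + 10)) / (9(9s + 10)) = 52/(9(9s + 10)).
For s > 0 we have 9s + 10 > 9s, so |(2s + 8)/(9s + 10) − (2/9)| = 52/(9(9s + 10)) < 52/(9·9s) = (52/81)/s.
Thus |(2s + 8)/(9s + 10) − (2/9)| < eps whenever s > (52/81)/eps.
Take N = (52/81)/eps. If s > N then |(2s + 8)/(9s + 10) − (2/9)| < (52/81)/s < eps.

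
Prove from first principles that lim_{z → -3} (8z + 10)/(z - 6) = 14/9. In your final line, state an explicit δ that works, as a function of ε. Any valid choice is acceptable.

δ = min(9/2, (81/116)ε)

Let ε > 0 be given. We want δ > 0 with 0 < |z + 3| < δ ⇒ |(8z + 10)/(z - 6) − (14/9)| < ε.
Combining over a common denominator, (8z + 10)/(z - 6) − (14/9) = [(8z + 10)·(-9) − (-14)·(z - 6)] / [(-9)·(z - 6)] = -58(z + 3) / ((-9)(z - 6)).
So |(8z + 10)/(z - 6) − (14/9)| = 58|z + 3| / (9·|z − 6|).
Restrict δ ≤ 9/2. Then |z + 3| < 9/2 gives |z − 6| = |(z + 3) + (-9)| ≥ 9 − 9/2 = 9/2.
Hence |(8z + 10)/(z - 6) − (14/9)| < 58|z + 3|/(9·(9/2)) = (116/81)|z + 3|, which is < ε once |z + 3| < (81/116)ε.
Take δ = min(9/2, (81/116)ε). Then 0 < |z + 3| < δ forces both bounds, so |(8z + 10)/(z - 6) − (14/9)| < ε.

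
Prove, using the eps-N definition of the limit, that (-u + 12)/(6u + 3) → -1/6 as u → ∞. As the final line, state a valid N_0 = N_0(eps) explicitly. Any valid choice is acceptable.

N_0 = (25/12)/eps

Let eps > 0 be given. We seek N_0 > 0 such that u > N_0 implies |(-u + 12)/(6u + 3) + 1/6| < eps.
(-u + 12)/(6u + 3) + 1/6 = (6(-u + 12) − (-1)(6u + 3)) / (6(6u + 3)) = 75/(6(6u + 3)).
For u > 0 we have 6u + 3 > 6u, so |(-u + 12)/(6u + 3) + 1/6| = 75/(6(6u + 3)) < 75/(6·6u) = (25/12)/u.
Thus |(-u + 12)/(6u + 3) + 1/6| < eps whenever u > (25/12)/eps.
Take N_0 = (25/12)/eps. If u > N_0 then |(-u + 12)/(6u + 3) + 1/6| < (25/12)/u < eps.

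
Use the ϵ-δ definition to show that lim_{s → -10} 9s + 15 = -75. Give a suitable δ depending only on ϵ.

Let ϵ > 0 be given. We need δ > 0 so that 0 < |s + 10| < δ implies |(9s + 15) + 75| < ϵ.
|(9s + 15) + 75| = |9s + 90| = 9|s + 10|.
So 9|s + 10| < ϵ exactly when |s + 10| < ϵ/9.
Take δ = ϵ/9. If 0 < |s + 10| < δ then |(9s + 15) + 75| = 9|s + 10| < 9·(ϵ/9) = ϵ.

δ = ϵ/9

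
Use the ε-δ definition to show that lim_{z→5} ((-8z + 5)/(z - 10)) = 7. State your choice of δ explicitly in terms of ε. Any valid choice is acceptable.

Suppose ε > 0. We want δ > 0 with 0 < |z − 5| < δ ⇒ |(-8z + 5)/(z - 10) − 7| < ε.
Combining over a common denominator, (-8z + 5)/(z - 10) − 7 = [(-8z + 5)·(-5) − (-35)·(z - 10)] / [(-5)·(z - 10)] = 75(z − 5) / ((-5)(z - 10)).
So |(-8z + 5)/(z - 10) − 7| = 75|z − 5| / (5·|z − 10|).
Restrict δ ≤ 5/2. Then |z − 5| < 5/2 gives |z − 10| = |(z − 5) + (-5)| ≥ 5 − 5/2 = 5/2.
Hence |(-8z + 5)/(z - 10) − 7| < 75|z − 5|/(5·(5/2)) = 6|z − 5|, which is < ε once |z − 5| < (1/6)ε.
Take δ = min(5/2, (1/6)ε). Then 0 < |z − 5| < δ forces both bounds, so |(-8z + 5)/(z - 10) − 7| < ε.

δ = min(5/2, (1/6)ε)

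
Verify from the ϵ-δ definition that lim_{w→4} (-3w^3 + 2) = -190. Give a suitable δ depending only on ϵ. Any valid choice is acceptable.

δ = min(2, ϵ/228)

Let ϵ > 0 be given. We want δ > 0 such that 0 < |w − 4| < δ implies |(-3w^3 + 2) + 190| < ϵ.
(-3w^3 + 2) + 190 = -3w^3 + 192 = (w − 4)(-3w^2 - 12w - 48).
So |(-3w^3 + 2) + 190| = |w − 4|·|-3w^2 - 12w - 48|.
Require δ ≤ 2. Then |w − 4| < 2 gives |w| < 6, and by the triangle inequality |-3w^2 - 12w - 48| ≤ 3·6^2 + 12·6 + 48 = 228.
Hence |(-3w^3 + 2) + 190| ≤ 228|w − 4| < ϵ provided |w − 4| < ϵ/228.
Take δ = min(2, ϵ/228). Then 0 < |w − 4| < δ gives both |w − 4| < 2 and |w − 4| < ϵ/228, so |(-3w^3 + 2) + 190| < ϵ.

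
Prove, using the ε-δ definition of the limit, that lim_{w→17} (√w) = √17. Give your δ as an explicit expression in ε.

δ = min(17, √17·ε)

Let ε > 0 be given. We want δ > 0 such that 0 < |w − 17| < δ implies |√w − √17| < ε.
Multiplying by the conjugate, |√w − √17| = |w − 17|/(√w + √17).
Restrict δ ≤ 17 so that |w − 17| < 17 forces w > 0, and then √w + √17 > √17.
Hence |√w − √17| < |w − 17|/√17, which is < ε once |w − 17| < √17·ε.
Take δ = min(17, √17·ε). If 0 < |w − 17| < δ then w > 0 and |√w − √17| < |w − 17|/√17 < ε.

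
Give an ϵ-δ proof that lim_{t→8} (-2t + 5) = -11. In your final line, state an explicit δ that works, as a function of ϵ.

Fix ϵ > 0. We need δ > 0 so that 0 < |t − 8| < δ implies |(-2t + 5) + 11| < ϵ.
Since (-2t + 5) + 11 = -2(t − 8), we have |(-2t + 5) + 11| = 2|t − 8|.
Thus it suffices that |t − 8| < ϵ/2.
Take δ = ϵ/2. If 0 < |t − 8| < δ then |(-2t + 5) + 11| = 2|t − 8| < 2·(ϵ/2) = ϵ.

δ = ϵ/2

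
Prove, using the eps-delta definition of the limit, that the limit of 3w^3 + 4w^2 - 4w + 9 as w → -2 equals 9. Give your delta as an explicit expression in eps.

Let eps > 0 be given. We want delta > 0 such that 0 < |w + 2| < delta implies |(3w^3 + 4w^2 - 4w + 9) − 9| < eps.
(3w^3 + 4w^2 - 4w + 9) − 9 = 3w^3 + 4w^2 - 4w = (w + 2)(3w^2 - 2w).
So |(3w^3 + 4w^2 - 4w + 9) − 9| = |w + 2|·|3w^2 - 2w|.
Require delta ≤ 2. Then |w + 2| < 2 gives |w| < 4, and by the triangle inequality |3w^2 - 2w| ≤ 3·4^2 + 2·4 = 56.
Hence |(3w^3 + 4w^2 - 4w + 9) − 9| ≤ 56|w + 2| < eps provided |w + 2| < eps/56.
Take delta = min(2, eps/56). Then 0 < |w + 2| < delta gives both |w + 2| < 2 and |w + 2| < eps/56, so |(3w^3 + 4w^2 - 4w + 9) − 9| < eps.

delta = min(2, eps/56)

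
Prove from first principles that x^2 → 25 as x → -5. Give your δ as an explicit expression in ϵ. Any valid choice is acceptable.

Suppose ϵ > 0. We seek δ > 0 with 0 < |x + 5| < δ ⇒ |x^2 − 25| < ϵ.
Factor: x^2 − 25 = (x + 5)(x - 5), so |x^2 − 25| = |x + 5|·|x - 5|.
Impose δ ≤ 1 so that |x| < 6; then |x - 5| ≤ 11.
Hence |x^2 − 25| ≤ 11|x + 5|, which is < ϵ once |x + 5| < ϵ/11.
Take δ = min(1, ϵ/11). If 0 < |x + 5| < δ then both bounds hold and |x^2 − 25| ≤ 11|x + 5| < 11·(ϵ/11) = ϵ.

δ = min(1, ϵ/11)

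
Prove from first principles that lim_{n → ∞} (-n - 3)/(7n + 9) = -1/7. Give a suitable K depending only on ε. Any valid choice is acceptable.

Fix ε > 0. For n ≥ 1, |(-n - 3)/(7n + 9) + 1/7| = |-12|/(7(7n + 9)) = 12/(7(7n + 9)).
Since 7n + 9 ≥ 7n for n ≥ 1, this is ≤ 12/(7·7n) = (12/49)/n.
So |(-n - 3)/(7n + 9) + 1/7| < ε whenever n > (12/49)/ε.
Take K = (12/49)/ε. If n > K then |(-n - 3)/(7n + 9) + 1/7| ≤ (12/49)/n < ε.

K = (12/49)/ε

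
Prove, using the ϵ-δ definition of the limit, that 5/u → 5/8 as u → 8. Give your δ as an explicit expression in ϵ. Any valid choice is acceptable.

Let ϵ > 0. We seek δ > 0 such that 0 < |u − 8| < δ implies |5/u − (5/8)| < ϵ.
|5/u − (5/8)| = 5·|8 − u|/(8·|u|) = 5|u − 8|/(8|u|).
Require δ ≤ 4 so that |u| > 8 − 4 = 4, hence 8|u| > 32.
Then |5/u − (5/8)| < 5|u − 8|/32, which is < ϵ when |u − 8| < (32/5)ϵ.
Take δ = min(4, (32/5)ϵ). Then 0 < |u − 8| < δ gives both |u − 8| < 4 and |u − 8| < (32/5)ϵ, so |5/u − (5/8)| < ϵ.

δ = min(4, (32/5)ϵ)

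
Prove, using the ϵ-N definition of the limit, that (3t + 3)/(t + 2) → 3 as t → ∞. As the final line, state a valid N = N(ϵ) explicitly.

N = 3/ϵ

Suppose ϵ > 0. We seek N > 0 such that t > N implies |(3t + 3)/(t + 2) − 3| < ϵ.
(3t + 3)/(t + 2) − 3 = ((3t + 3) − 3(t + 2)) / ((t + 2)) = -3/((t + 2)).
For t > 0 we have t + 2 > t, so |(3t + 3)/(t + 2) − 3| = 3/((t + 2)) < 3/(t) = 3/t.
Thus |(3t + 3)/(t + 2) − 3| < ϵ whenever t > 3/ϵ.
Take N = 3/ϵ. If t > N then |(3t + 3)/(t + 2) − 3| < 3/t < ϵ.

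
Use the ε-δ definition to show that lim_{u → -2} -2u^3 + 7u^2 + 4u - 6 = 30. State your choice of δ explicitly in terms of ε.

Suppose ε > 0. We want δ > 0 such that 0 < |u + 2| < δ implies |(-2u^3 + 7u^2 + 4u - 6) − 30| < ε.
(-2u^3 + 7u^2 + 4u - 6) − 30 = -2u^3 + 7u^2 + 4u - 36 = (u + 2)(-2u^2 + 11u - 18).
So |(-2u^3 + 7u^2 + 4u - 6) − 30| = |u + 2|·|-2u^2 + 11u - 18|.
Assume first that |u + 2| < 1, so |u| < 3. Then |-2u^2 + 11u - 18| ≤ 2·3^2 + 11·3 + 18 = 69.
Hence |(-2u^3 + 7u^2 + 4u - 6) − 30| ≤ 69|u + 2| < ε provided |u + 2| < ε/69.
Take δ = min(1, ε/69). Then 0 < |u + 2| < δ gives both |u + 2| < 1 and |u + 2| < ε/69, so |(-2u^3 + 7u^2 + 4u - 6) − 30| < ε.

δ = min(1, ε/69)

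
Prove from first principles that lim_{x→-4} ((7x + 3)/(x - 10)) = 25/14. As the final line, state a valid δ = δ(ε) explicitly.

δ = min(7, (98/73)ε)

Let ε > 0. We want δ > 0 with 0 < |x + 4| < δ ⇒ |(7x + 3)/(x - 10) − (25/14)| < ε.
Combining over a common denominator, (7x + 3)/(x - 10) − (25/14) = [(7x + 3)·(-14) − (-25)·(x - 10)] / [(-14)·(x - 10)] = -73(x + 4) / ((-14)(x - 10)).
So |(7x + 3)/(x - 10) − (25/14)| = 73|x + 4| / (14·|x − 10|).
Restrict δ ≤ 7. Then |x + 4| < 7 gives |x − 10| = |(x + 4) + (-14)| ≥ 14 − 7 = 7.
Hence |(7x + 3)/(x - 10) − (25/14)| < 73|x + 4|/(14·7) = (73/98)|x + 4|, which is < ε once |x + 4| < (98/73)ε.
Take δ = min(7, (98/73)ε). Then 0 < |x + 4| < δ forces both bounds, so |(7x + 3)/(x - 10) − (25/14)| < ε.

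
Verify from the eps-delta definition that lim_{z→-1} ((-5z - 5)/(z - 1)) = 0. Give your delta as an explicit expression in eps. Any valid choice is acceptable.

delta = min(1, (1/5)eps)

Let eps > 0 be given. We want delta > 0 with 0 < |z + 1| < delta ⇒ |(-5z - 5)/(z - 1) − 0| < eps.
Combining over a common denominator, (-5z - 5)/(z - 1) − 0 = [(-5z - 5)·(-2) − 0·(z - 1)] / [(-2)·(z - 1)] = 10(z + 1) / ((-2)(z - 1)).
So |(-5z - 5)/(z - 1) − 0| = 10|z + 1| / (2·|z − 1|).
Restrict delta ≤ 1. Then |z + 1| < 1 gives |z − 1| = |(z + 1) + (-2)| ≥ 2 − 1 = 1.
Hence |(-5z - 5)/(z - 1) − 0| < 10|z + 1|/(2·1) = 5|z + 1|, which is < eps once |z + 1| < (1/5)eps.
Take delta = min(1, (1/5)eps). Then 0 < |z + 1| < delta forces both bounds, so |(-5z - 5)/(z - 1) − 0| < eps.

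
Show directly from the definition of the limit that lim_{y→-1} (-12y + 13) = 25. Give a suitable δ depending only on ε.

δ = ε/12

Suppose ε > 0. We need δ > 0 so that 0 < |y + 1| < δ implies |(-12y + 13) − 25| < ε.
|(-12y + 13) − 25| = |-12y - 12| = 12|y + 1|.
Thus it suffices that |y + 1| < ε/12.
Take δ = ε/12. If 0 < |y + 1| < δ then |(-12y + 13) − 25| = 12|y + 1| < 12·(ε/12) = ε.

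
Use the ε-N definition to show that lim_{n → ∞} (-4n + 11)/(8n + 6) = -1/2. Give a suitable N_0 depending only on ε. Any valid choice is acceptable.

N_0 = (7/4)/ε

Let ε > 0 be given. For n ≥ 1, |(-4n + 11)/(8n + 6) + 1/2| = |112|/(8(8n + 6)) = 112/(8(8n + 6)).
Since 8n + 6 ≥ 8n for n ≥ 1, this is ≤ 112/(8·8n) = (7/4)/n.
So |(-4n + 11)/(8n + 6) + 1/2| < ε whenever n > (7/4)/ε.
Take N_0 = (7/4)/ε. If n > N_0 then |(-4n + 11)/(8n + 6) + 1/2| ≤ (7/4)/n < ε.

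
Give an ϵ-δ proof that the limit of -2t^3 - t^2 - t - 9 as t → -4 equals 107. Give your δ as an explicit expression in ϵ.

δ = min(1, ϵ/114)

Let ϵ > 0. We want δ > 0 such that 0 < |t + 4| < δ implies |(-2t^3 - t^2 - t - 9) − 107| < ϵ.
(-2t^3 - t^2 - t - 9) − 107 = -2t^3 - t^2 - t - 116 = (t + 4)(-2t^2 + 7t - 29).
So |(-2t^3 - t^2 - t - 9) − 107| = |t + 4|·|-2t^2 + 7t - 29|.
Require δ ≤ 1. Then |t + 4| < 1 gives |t| < 5, and by the triangle inequality |-2t^2 + 7t - 29| ≤ 2·5^2 + 7·5 + 29 = 114.
Hence |(-2t^3 - t^2 - t - 9) − 107| ≤ 114|t + 4| < ϵ provided |t + 4| < ϵ/114.
Choosing δ = min(1, ϵ/114) ensures both conditions, hence |(-2t^3 - t^2 - t - 9) − 107| < ϵ.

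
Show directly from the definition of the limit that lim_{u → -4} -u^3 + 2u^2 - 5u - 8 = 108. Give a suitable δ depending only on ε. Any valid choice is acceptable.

Suppose ε > 0. We want δ > 0 such that 0 < |u + 4| < δ implies |(-u^3 + 2u^2 - 5u - 8) − 108| < ε.
(-u^3 + 2u^2 - 5u - 8) − 108 = -u^3 + 2u^2 - 5u - 116 = (u + 4)(-u^2 + 6u - 29).
So |(-u^3 + 2u^2 - 5u - 8) − 108| = |u + 4|·|-u^2 + 6u - 29|.
Require δ ≤ 2. Then |u + 4| < 2 gives |u| < 6, and by the triangle inequality |-u^2 + 6u - 29| ≤ 6^2 + 6·6 + 29 = 101.
Hence |(-u^3 + 2u^2 - 5u - 8) − 108| ≤ 101|u + 4| < ε provided |u + 4| < ε/101.
Choosing δ = min(2, ε/101) ensures both conditions, hence |(-u^3 + 2u^2 - 5u - 8) − 108| < ε.

δ = min(2, ε/101)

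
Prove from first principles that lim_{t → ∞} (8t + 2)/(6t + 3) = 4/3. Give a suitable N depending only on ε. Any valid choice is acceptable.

N = (1/3)/ε

Let ε > 0 be given. We seek N > 0 such that t > N implies |(8t + 2)/(6t + 3) − (4/3)| < ε.
(8t + 2)/(6t + 3) − (4/3) = (6(8t + 2) − 8(6t + 3)) / (6(6t + 3)) = -12/(6(6t + 3)).
For t > 0 we have 6t + 3 > 6t, so |(8t + 2)/(6t + 3) − (4/3)| = 12/(6(6t + 3)) < 12/(6·6t) = (1/3)/t.
Thus |(8t + 2)/(6t + 3) − (4/3)| < ε whenever t > (1/3)/ε.
Take N = (1/3)/ε. If t > N then |(8t + 2)/(6t + 3) − (4/3)| < (1/3)/t < ε.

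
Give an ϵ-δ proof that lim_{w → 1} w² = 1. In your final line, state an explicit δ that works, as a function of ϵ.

δ = min(1, ϵ/3)

Fix ϵ > 0. We seek δ > 0 with 0 < |w − 1| < δ ⇒ |w² − 1| < ϵ.
Factor: w² − 1 = (w − 1)(w + 1), so |w² − 1| = |w − 1|·|w + 1|.
Impose δ ≤ 1 so that |w| < 2; then |w + 1| ≤ 3.
Hence |w² − 1| ≤ 3|w − 1|, which is < ϵ once |w − 1| < ϵ/3.
Take δ = min(1, ϵ/3). If 0 < |w − 1| < δ then both bounds hold and |w² − 1| ≤ 3|w − 1| < 3·(ϵ/3) = ϵ.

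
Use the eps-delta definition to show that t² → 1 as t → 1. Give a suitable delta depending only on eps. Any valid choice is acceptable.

Let eps > 0. We seek delta > 0 with 0 < |t − 1| < delta ⇒ |t² − 1| < eps.
Factor: t² − 1 = (t − 1)(t + 1), so |t² − 1| = |t − 1|·|t + 1|.
Impose delta ≤ 2 so that |t| < 3; then |t + 1| ≤ 4.
Hence |t² − 1| ≤ 4|t − 1|, which is < eps once |t − 1| < eps/4.
Take delta = min(2, eps/4). If 0 < |t − 1| < delta then both bounds hold and |t² − 1| ≤ 4|t − 1| < 4·(eps/4) = eps.

delta = min(2, eps/4)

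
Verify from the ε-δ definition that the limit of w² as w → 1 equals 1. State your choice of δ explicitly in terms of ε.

δ = min(1, ε/3)

Fix ε > 0. We seek δ > 0 with 0 < |w − 1| < δ ⇒ |w² − 1| < ε.
Factor: w² − 1 = (w − 1)(w + 1), so |w² − 1| = |w − 1|·|w + 1|.
Restrict δ ≤ 1. Then |w − 1| < 1 gives |w| < 2, so by the triangle inequality |w + 1| ≤ 2 + 1 = 3.
Hence |w² − 1| ≤ 3|w − 1|, which is < ε once |w − 1| < ε/3.
Take δ = min(1, ε/3). If 0 < |w − 1| < δ then both bounds hold and |w² − 1| ≤ 3|w − 1| < 3·(ε/3) = ε.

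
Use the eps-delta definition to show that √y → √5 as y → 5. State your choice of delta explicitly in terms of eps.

Suppose eps > 0. We want delta > 0 such that 0 < |y − 5| < delta implies |√y − √5| < eps.
Rationalise: √y − √5 = (y − 5)/(√y + √5), so |√y − √5| = |y − 5|/(√y + √5).
Restrict delta ≤ 5 so that |y − 5| < 5 forces y > 0, and then √y + √5 > √5.
Hence |√y − √5| < |y − 5|/√5, which is < eps once |y − 5| < √5·eps.
Take delta = min(5, √5·eps). If 0 < |y − 5| < delta then y > 0 and |√y − √5| < |y − 5|/√5 < eps.

delta = min(5, √5·eps)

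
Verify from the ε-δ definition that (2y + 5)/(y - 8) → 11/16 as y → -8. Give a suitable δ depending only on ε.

δ = min(8, (128/21)ε)

Suppose ε > 0. We want δ > 0 with 0 < |y + 8| < δ ⇒ |(2y + 5)/(y - 8) − (11/16)| < ε.
Combining over a common denominator, (2y + 5)/(y - 8) − (11/16) = [(2y + 5)·(-16) − (-11)·(y - 8)] / [(-16)·(y - 8)] = -21(y + 8) / ((-16)(y - 8)).
So |(2y + 5)/(y - 8) − (11/16)| = 21|y + 8| / (16·|y − 8|).
Restrict δ ≤ 8. Then |y + 8| < 8 gives |y − 8| = |(y + 8) + (-16)| ≥ 16 − 8 = 8.
Hence |(2y + 5)/(y - 8) − (11/16)| < 21|y + 8|/(16·8) = (21/128)|y + 8|, which is < ε once |y + 8| < (128/21)ε.
Take δ = min(8, (128/21)ε). Then 0 < |y + 8| < δ forces both bounds, so |(2y + 5)/(y - 8) − (11/16)| < ε.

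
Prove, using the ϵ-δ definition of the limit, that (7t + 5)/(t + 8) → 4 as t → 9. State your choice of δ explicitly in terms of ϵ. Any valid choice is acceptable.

Suppose ϵ > 0. We want δ > 0 with 0 < |t − 9| < δ ⇒ |(7t + 5)/(t + 8) − 4| < ϵ.
Combining over a common denominator, (7t + 5)/(t + 8) − 4 = [(7t + 5)·17 − 68·(t + 8)] / [17·(t + 8)] = 51(t − 9) / (17(t + 8)).
So |(7t + 5)/(t + 8) − 4| = 51|t − 9| / (17·|t + 8|).
Require δ ≤ 17/2, so |t + 8| ≥ |17| − |t − 9| > 17 − 17/2 = 17/2.
Hence |(7t + 5)/(t + 8) − 4| < 51|t − 9|/(17·(17/2)) = (6/17)|t − 9|, which is < ϵ once |t − 9| < (17/6)ϵ.
Take δ = min(17/2, (17/6)ϵ). Then 0 < |t − 9| < δ forces both bounds, so |(7t + 5)/(t + 8) − 4| < ϵ.

δ = min(17/2, (17/6)ϵ)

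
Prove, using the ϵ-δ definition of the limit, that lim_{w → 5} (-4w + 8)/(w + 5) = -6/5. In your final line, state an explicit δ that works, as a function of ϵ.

δ = min(5, (25/14)ϵ)

Suppose ϵ > 0. We want δ > 0 with 0 < |w − 5| < δ ⇒ |(-4w + 8)/(w + 5) + 6/5| < ϵ.
Combining over a common denominator, (-4w + 8)/(w + 5) + 6/5 = [(-4w + 8)·10 − (-12)·(w + 5)] / [10·(w + 5)] = -28(w − 5) / (10(w + 5)).
So |(-4w + 8)/(w + 5) + 6/5| = 28|w − 5| / (10·|w + 5|).
Restrict δ ≤ 5. Then |w − 5| < 5 gives |w + 5| = |(w − 5) + 10| ≥ 10 − 5 = 5.
Hence |(-4w + 8)/(w + 5) + 6/5| < 28|w − 5|/(10·5) = (14/25)|w − 5|, which is < ϵ once |w − 5| < (25/14)ϵ.
Take δ = min(5, (25/14)ϵ). Then 0 < |w − 5| < δ forces both bounds, so |(-4w + 8)/(w + 5) + 6/5| < ϵ.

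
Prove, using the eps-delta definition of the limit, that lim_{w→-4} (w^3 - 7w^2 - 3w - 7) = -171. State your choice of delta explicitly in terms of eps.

delta = min(1, eps/121)

Fix eps > 0. We want delta > 0 such that 0 < |w + 4| < delta implies |(w^3 - 7w^2 - 3w - 7) + 171| < eps.
(w^3 - 7w^2 - 3w - 7) + 171 = w^3 - 7w^2 - 3w + 164 = (w + 4)(w^2 - 11w + 41).
So |(w^3 - 7w^2 - 3w - 7) + 171| = |w + 4|·|w^2 - 11w + 41|.
Require delta ≤ 1. Then |w + 4| < 1 gives |w| < 5, and by the triangle inequality |w^2 - 11w + 41| ≤ 5^2 + 11·5 + 41 = 121.
Hence |(w^3 - 7w^2 - 3w - 7) + 171| ≤ 121|w + 4| < eps provided |w + 4| < eps/121.
Take delta = min(1, eps/121). Then 0 < |w + 4| < delta gives both |w + 4| < 1 and |w + 4| < eps/121, so |(w^3 - 7w^2 - 3w - 7) + 171| < eps.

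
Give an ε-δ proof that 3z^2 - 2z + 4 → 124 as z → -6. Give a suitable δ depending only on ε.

Fix ε > 0. We want δ > 0 such that 0 < |z + 6| < δ implies |(3z^2 - 2z + 4) − 124| < ε.
(3z^2 - 2z + 4) − 124 = 3z^2 - 2z - 120 = (z + 6)(3z - 20).
So |(3z^2 - 2z + 4) − 124| = |z + 6|·|3z - 20|.
Assume first that |z + 6| < 1, so |z| < 7. Then |3z - 20| ≤ 3·7 + 20 = 41.
Hence |(3z^2 - 2z + 4) − 124| ≤ 41|z + 6| < ε provided |z + 6| < ε/41.
Take δ = min(1, ε/41). Then 0 < |z + 6| < δ gives both |z + 6| < 1 and |z + 6| < ε/41, so |(3z^2 - 2z + 4) − 124| < ε.

δ = min(1, ε/41)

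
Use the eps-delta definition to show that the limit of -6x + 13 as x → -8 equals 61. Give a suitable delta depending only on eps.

delta = eps/6

Let eps > 0 be given. We need delta > 0 so that 0 < |x + 8| < delta implies |(-6x + 13) − 61| < eps.
|(-6x + 13) − 61| = |-6x - 48| = 6|x + 8|.
So 6|x + 8| < eps exactly when |x + 8| < eps/6.
Take delta = eps/6. If 0 < |x + 8| < delta then |(-6x + 13) − 61| = 6|x + 8| < 6·(eps/6) = eps.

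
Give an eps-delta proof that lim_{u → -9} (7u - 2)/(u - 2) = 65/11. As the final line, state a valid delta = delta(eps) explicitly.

delta = min(11/2, (121/24)eps)

Let eps > 0. We want delta > 0 with 0 < |u + 9| < delta ⇒ |(7u - 2)/(u - 2) − (65/11)| < eps.
Combining over a common denominator, (7u - 2)/(u - 2) − (65/11) = [(7u - 2)·(-11) − (-65)·(u - 2)] / [(-11)·(u - 2)] = -12(u + 9) / ((-11)(u - 2)).
So |(7u - 2)/(u - 2) − (65/11)| = 12|u + 9| / (11·|u − 2|).
Restrict delta ≤ 11/2. Then |u + 9| < 11/2 gives |u − 2| = |(u + 9) + (-11)| ≥ 11 − 11/2 = 11/2.
Hence |(7u - 2)/(u - 2) − (65/11)| < 12|u + 9|/(11·(11/2)) = (24/121)|u + 9|, which is < eps once |u + 9| < (121/24)eps.
Take delta = min(11/2, (121/24)eps). Then 0 < |u + 9| < delta forces both bounds, so |(7u - 2)/(u - 2) − (65/11)| < eps.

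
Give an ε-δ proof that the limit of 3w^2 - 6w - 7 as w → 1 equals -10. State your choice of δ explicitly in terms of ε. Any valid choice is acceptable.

δ = min(1, ε/9)

Let ε > 0 be given. We want δ > 0 such that 0 < |w − 1| < δ implies |(3w^2 - 6w - 7) + 10| < ε.
(3w^2 - 6w - 7) + 10 = 3w^2 - 6w + 3 = (w − 1)(3w - 3).
So |(3w^2 - 6w - 7) + 10| = |w − 1|·|3w - 3|.
Assume first that |w − 1| < 1, so |w| < 2. Then |3w - 3| ≤ 3·2 + 3 = 9.
Hence |(3w^2 - 6w - 7) + 10| ≤ 9|w − 1| < ε provided |w − 1| < ε/9.
Choosing δ = min(1, ε/9) ensures both conditions, hence |(3w^2 - 6w - 7) + 10| < ε.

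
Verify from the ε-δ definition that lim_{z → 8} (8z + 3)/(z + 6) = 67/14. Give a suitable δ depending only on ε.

δ = min(7, (98/45)ε)

Fix ε > 0. We want δ > 0 with 0 < |z − 8| < δ ⇒ |(8z + 3)/(z + 6) − (67/14)| < ε.
Combining over a common denominator, (8z + 3)/(z + 6) − (67/14) = [(8z + 3)·14 − 67·(z + 6)] / [14·(z + 6)] = 45(z − 8) / (14(z + 6)).
So |(8z + 3)/(z + 6) − (67/14)| = 45|z − 8| / (14·|z + 6|).
Restrict δ ≤ 7. Then |z − 8| < 7 gives |z + 6| = |(z − 8) + 14| ≥ 14 − 7 = 7.
Hence |(8z + 3)/(z + 6) − (67/14)| < 45|z − 8|/(14·7) = (45/98)|z − 8|, which is < ε once |z − 8| < (98/45)ε.
Take δ = min(7, (98/45)ε). Then 0 < |z − 8| < δ forces both bounds, so |(8z + 3)/(z + 6) − (67/14)| < ε.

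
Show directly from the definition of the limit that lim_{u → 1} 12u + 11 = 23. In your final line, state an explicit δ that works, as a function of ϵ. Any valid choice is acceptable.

Let ϵ > 0 be given. We need δ > 0 so that 0 < |u − 1| < δ implies |(12u + 11) − 23| < ϵ.
|(12u + 11) − 23| = |12u - 12| = 12|u − 1|.
So 12|u − 1| < ϵ exactly when |u − 1| < ϵ/12.
Choosing δ = ϵ/12 gives |(12u + 11) − 23| = 12|u − 1| < ϵ whenever |u − 1| < δ.

δ = ϵ/12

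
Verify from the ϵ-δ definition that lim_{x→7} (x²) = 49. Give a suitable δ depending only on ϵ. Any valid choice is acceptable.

Let ϵ > 0. We seek δ > 0 with 0 < |x − 7| < δ ⇒ |x² − 49| < ϵ.
Factor: x² − 49 = (x − 7)(x + 7), so |x² − 49| = |x − 7|·|x + 7|.
Restrict δ ≤ 2. Then |x − 7| < 2 gives |x| < 9, so by the triangle inequality |x + 7| ≤ 9 + 7 = 16.
Hence |x² − 49| ≤ 16|x − 7|, which is < ϵ once |x − 7| < ϵ/16.
Take δ = min(2, ϵ/16). If 0 < |x − 7| < δ then both bounds hold and |x² − 49| ≤ 16|x − 7| < 16·(ϵ/16) = ϵ.

δ = min(2, ϵ/16)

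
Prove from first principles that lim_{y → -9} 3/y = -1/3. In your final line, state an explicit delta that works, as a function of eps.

delta = min(9/2, (27/2)eps)

Fix eps > 0. We seek delta > 0 such that 0 < |y + 9| < delta implies |3/y + 1/3| < eps.
|3/y + 1/3| = 3·|-9 − y|/(9·|y|) = 3|y + 9|/(9|y|).
Restrict delta ≤ 9/2. Then |y + 9| < 9/2 gives |y| > 9/2, so 9|y| > 81/2.
Then |3/y + 1/3| < 3|y + 9|/(81/2), which is < eps when |y + 9| < (27/2)eps.
Take delta = min(9/2, (27/2)eps). Then 0 < |y + 9| < delta gives both |y + 9| < 9/2 and |y + 9| < (27/2)eps, so |3/y + 1/3| < eps.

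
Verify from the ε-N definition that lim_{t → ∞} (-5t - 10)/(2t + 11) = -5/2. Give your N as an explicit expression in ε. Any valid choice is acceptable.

Fix ε > 0. We seek N > 0 such that t > N implies |(-5t - 10)/(2t + 11) + 5/2| < ε.
(-5t - 10)/(2t + 11) + 5/2 = (2(-5t - 10) − (-5)(2t + 11)) / (2(2t + 11)) = 35/(2(2t + 11)).
For t > 0 we have 2t + 11 > 2t, so |(-5t - 10)/(2t + 11) + 5/2| = 35/(2(2t + 11)) < 35/(2·2t) = (35/4)/t.
Thus |(-5t - 10)/(2t + 11) + 5/2| < ε whenever t > (35/4)/ε.
Take N = (35/4)/ε. If t > N then |(-5t - 10)/(2t + 11) + 5/2| < (35/4)/t < ε.

N = (35/4)/ε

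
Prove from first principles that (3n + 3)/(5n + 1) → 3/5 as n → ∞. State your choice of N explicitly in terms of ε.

Let ε > 0. For n ≥ 1, |(3n + 3)/(5n + 1) − (3/5)| = |12|/(5(5n + 1)) = 12/(5(5n + 1)).
Since 5n + 1 ≥ 5n for n ≥ 1, this is ≤ 12/(5·5n) = (12/25)/n.
So |(3n + 3)/(5n + 1) − (3/5)| < ε whenever n > (12/25)/ε.
Take N = (12/25)/ε. If n > N then |(3n + 3)/(5n + 1) − (3/5)| ≤ (12/25)/n < ε.

N = (12/25)/ε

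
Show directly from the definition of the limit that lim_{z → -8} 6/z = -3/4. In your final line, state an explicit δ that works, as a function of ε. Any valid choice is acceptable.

δ = min(4, (16/3)ε)

Let ε > 0 be given. We seek δ > 0 such that 0 < |z + 8| < δ implies |6/z + 3/4| < ε.
|6/z + 3/4| = 6·|-8 − z|/(8·|z|) = 6|z + 8|/(8|z|).
Restrict δ ≤ 4. Then |z + 8| < 4 gives |z| > 4, so 8|z| > 32.
Then |6/z + 3/4| < 6|z + 8|/32, which is < ε when |z + 8| < (16/3)ε.
Take δ = min(4, (16/3)ε). Then 0 < |z + 8| < δ gives both |z + 8| < 4 and |z + 8| < (16/3)ε, so |6/z + 3/4| < ε.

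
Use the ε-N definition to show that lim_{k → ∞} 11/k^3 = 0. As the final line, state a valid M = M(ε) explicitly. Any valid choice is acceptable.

Let ε > 0. For k ≥ 1, |11/k^3 − 0| = 11/k^3.
11/k^3 < ε ⇔ k^3 > 11/ε ⇔ k > (11/ε)^{1/3}.
Take M = (11/ε)^{1/3}. Then k > M implies 11/k^3 < ε.

M = (11/ε)^{1/3}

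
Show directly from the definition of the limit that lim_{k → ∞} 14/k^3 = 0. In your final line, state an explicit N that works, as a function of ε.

N = (14/ε)^{1/3}

Let ε > 0. For k ≥ 1, |14/k^3 − 0| = 14/k^3.
14/k^3 < ε ⇔ k^3 > 14/ε ⇔ k > (14/ε)^{1/3}.
Take N = (14/ε)^{1/3}. Then k > N implies 14/k^3 < ε.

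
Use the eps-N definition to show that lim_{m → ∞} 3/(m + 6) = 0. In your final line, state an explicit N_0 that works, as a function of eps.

Suppose eps > 0. For m ≥ 1, |3/(m + 6) − 0| = 3/(m + 6) ≤ 3/m.
We need 3/m < eps, i.e. m > 3/eps.
Take N_0 = 3/eps. If m > N_0 then |3/(m + 6)| ≤ 3/m < eps.

N_0 = 3/eps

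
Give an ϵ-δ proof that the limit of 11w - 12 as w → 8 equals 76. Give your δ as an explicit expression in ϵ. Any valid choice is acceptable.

δ = ϵ/11

Fix ϵ > 0. We need δ > 0 so that 0 < |w − 8| < δ implies |(11w - 12) − 76| < ϵ.
|(11w - 12) − 76| = |11w - 88| = 11|w − 8|.
Thus it suffices that |w − 8| < ϵ/11.
Take δ = ϵ/11. If 0 < |w − 8| < δ then |(11w - 12) − 76| = 11|w − 8| < 11·(ϵ/11) = ϵ.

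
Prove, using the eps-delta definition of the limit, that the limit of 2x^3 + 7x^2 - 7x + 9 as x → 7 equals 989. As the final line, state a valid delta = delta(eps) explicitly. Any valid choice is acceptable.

Let eps > 0. We want delta > 0 such that 0 < |x − 7| < delta implies |(2x^3 + 7x^2 - 7x + 9) − 989| < eps.
(2x^3 + 7x^2 - 7x + 9) − 989 = 2x^3 + 7x^2 - 7x - 980 = (x − 7)(2x^2 + 21x + 140).
So |(2x^3 + 7x^2 - 7x + 9) − 989| = |x − 7|·|2x^2 + 21x + 140|.
Assume first that |x − 7| < 1, so |x| < 8. Then |2x^2 + 21x + 140| ≤ 2·8^2 + 21·8 + 140 = 436.
Hence |(2x^3 + 7x^2 - 7x + 9) − 989| ≤ 436|x − 7| < eps provided |x − 7| < eps/436.
Take delta = min(1, eps/436). Then 0 < |x − 7| < delta gives both |x − 7| < 1 and |x − 7| < eps/436, so |(2x^3 + 7x^2 - 7x + 9) − 989| < eps.

delta = min(1, eps/436)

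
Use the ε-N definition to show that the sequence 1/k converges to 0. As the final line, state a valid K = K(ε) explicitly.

K = 1/ε

Let ε > 0. For k ≥ 1, |1/k − 0| = 1/(k) ≤ 1/k.
We need 1/k < ε, i.e. k > 1/ε.
Take K = 1/ε. If k > K then |1/k| ≤ 1/k < ε.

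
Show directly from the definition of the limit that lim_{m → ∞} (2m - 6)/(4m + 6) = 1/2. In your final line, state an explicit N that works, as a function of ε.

Let ε > 0. For m ≥ 1, |(2m - 6)/(4m + 6) − (1/2)| = |-36|/(4(4m + 6)) = 36/(4(4m + 6)).
Since 4m + 6 ≥ 4m for m ≥ 1, this is ≤ 36/(4·4m) = (9/4)/m.
So |(2m - 6)/(4m + 6) − (1/2)| < ε whenever m > (9/4)/ε.
Take N = (9/4)/ε. If m > N then |(2m - 6)/(4m + 6) − (1/2)| ≤ (9/4)/m < ε.

N = (9/4)/ε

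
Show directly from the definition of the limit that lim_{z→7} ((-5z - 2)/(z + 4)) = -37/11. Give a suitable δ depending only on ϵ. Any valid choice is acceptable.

Fix ϵ > 0. We want δ > 0 with 0 < |z − 7| < δ ⇒ |(-5z - 2)/(z + 4) + 37/11| < ϵ.
Combining over a common denominator, (-5z - 2)/(z + 4) + 37/11 = [(-5z - 2)·11 − (-37)·(z + 4)] / [11·(z + 4)] = -18(z − 7) / (11(z + 4)).
So |(-5z - 2)/(z + 4) + 37/11| = 18|z − 7| / (11·|z + 4|).
Restrict δ ≤ 11/2. Then |z − 7| < 11/2 gives |z + 4| = |(z − 7) + 11| ≥ 11 − 11/2 = 11/2.
Hence |(-5z - 2)/(z + 4) + 37/11| < 18|z − 7|/(11·(11/2)) = (36/121)|z − 7|, which is < ϵ once |z − 7| < (121/36)ϵ.
Take δ = min(11/2, (121/36)ϵ). Then 0 < |z − 7| < δ forces both bounds, so |(-5z - 2)/(z + 4) + 37/11| < ϵ.

δ = min(11/2, (121/36)ϵ)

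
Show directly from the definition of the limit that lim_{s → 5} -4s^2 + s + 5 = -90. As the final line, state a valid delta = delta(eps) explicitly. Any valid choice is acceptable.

Let eps > 0 be given. We want delta > 0 such that 0 < |s − 5| < delta implies |(-4s^2 + s + 5) + 90| < eps.
(-4s^2 + s + 5) + 90 = -4s^2 + s + 95 = (s − 5)(-4s - 19).
So |(-4s^2 + s + 5) + 90| = |s − 5|·|-4s - 19|.
Assume first that |s − 5| < 1, so |s| < 6. Then |-4s - 19| ≤ 4·6 + 19 = 43.
Hence |(-4s^2 + s + 5) + 90| ≤ 43|s − 5| < eps provided |s − 5| < eps/43.
Take delta = min(1, eps/43). Then 0 < |s − 5| < delta gives both |s − 5| < 1 and |s − 5| < eps/43, so |(-4s^2 + s + 5) + 90| < eps.

delta = min(1, eps/43)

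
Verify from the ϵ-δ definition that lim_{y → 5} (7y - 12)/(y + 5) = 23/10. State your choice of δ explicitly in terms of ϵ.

δ = min(5, (50/47)ϵ)

Let ϵ > 0 be given. We want δ > 0 with 0 < |y − 5| < δ ⇒ |(7y - 12)/(y + 5) − (23/10)| < ϵ.
Combining over a common denominator, (7y - 12)/(y + 5) − (23/10) = [(7y - 12)·10 − 23·(y + 5)] / [10·(y + 5)] = 47(y − 5) / (10(y + 5)).
So |(7y - 12)/(y + 5) − (23/10)| = 47|y − 5| / (10·|y + 5|).
Restrict δ ≤ 5. Then |y − 5| < 5 gives |y + 5| = |(y − 5) + 10| ≥ 10 − 5 = 5.
Hence |(7y - 12)/(y + 5) − (23/10)| < 47|y − 5|/(10·5) = (47/50)|y − 5|, which is < ϵ once |y − 5| < (50/47)ϵ.
Take δ = min(5, (50/47)ϵ). Then 0 < |y − 5| < δ forces both bounds, so |(7y - 12)/(y + 5) − (23/10)| < ϵ.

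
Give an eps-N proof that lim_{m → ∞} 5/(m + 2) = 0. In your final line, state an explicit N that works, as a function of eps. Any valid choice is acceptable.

Fix eps > 0. For m ≥ 1, |5/(m + 2) − 0| = 5/(m + 2) ≤ 5/m.
We need 5/m < eps, i.e. m > 5/eps.
Take N = 5/eps. If m > N then |5/(m + 2)| ≤ 5/m < eps.

N = 5/eps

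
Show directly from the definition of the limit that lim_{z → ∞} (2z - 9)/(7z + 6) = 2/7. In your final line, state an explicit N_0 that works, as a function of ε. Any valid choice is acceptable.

N_0 = (75/49)/ε

Suppose ε > 0. We seek N_0 > 0 such that z > N_0 implies |(2z - 9)/(7z + 6) − (2/7)| < ε.
(2z - 9)/(7z + 6) − (2/7) = (7(2z - 9) − 2(7z + 6)) / (7(7z + 6)) = -75/(7(7z + 6)).
For z > 0 we have 7z + 6 > 7z, so |(2z - 9)/(7z + 6) − (2/7)| = 75/(7(7z + 6)) < 75/(7·7z) = (75/49)/z.
Thus |(2z - 9)/(7z + 6) − (2/7)| < ε whenever z > (75/49)/ε.
Take N_0 = (75/49)/ε. If z > N_0 then |(2z - 9)/(7z + 6) − (2/7)| < (75/49)/z < ε.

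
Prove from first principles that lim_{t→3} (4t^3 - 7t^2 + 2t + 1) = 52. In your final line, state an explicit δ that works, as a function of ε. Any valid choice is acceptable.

δ = min(2, ε/142)

Let ε > 0 be given. We want δ > 0 such that 0 < |t − 3| < δ implies |(4t^3 - 7t^2 + 2t + 1) − 52| < ε.
(4t^3 - 7t^2 + 2t + 1) − 52 = 4t^3 - 7t^2 + 2t - 51 = (t − 3)(4t^2 + 5t + 17).
So |(4t^3 - 7t^2 + 2t + 1) − 52| = |t − 3|·|4t^2 + 5t + 17|.
Require δ ≤ 2. Then |t − 3| < 2 gives |t| < 5, and by the triangle inequality |4t^2 + 5t + 17| ≤ 4·5^2 + 5·5 + 17 = 142.
Hence |(4t^3 - 7t^2 + 2t + 1) − 52| ≤ 142|t − 3| < ε provided |t − 3| < ε/142.
Choosing δ = min(2, ε/142) ensures both conditions, hence |(4t^3 - 7t^2 + 2t + 1) − 52| < ε.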